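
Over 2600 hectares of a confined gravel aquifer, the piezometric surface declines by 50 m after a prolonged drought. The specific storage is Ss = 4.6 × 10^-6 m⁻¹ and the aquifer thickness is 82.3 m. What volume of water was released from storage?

ΔV ≈ 4.92 × 10^5 m³

S = Ss × b = 4.6 × 10^-6 m⁻¹ × 82.3 m = 3.786 × 10^-4
A = 2600 hectares = 2.6 × 10^7 m²
ΔV = S × A × Δh = 3.786 × 10^-4 × 2.6 × 10^7 m² × 50 m = 4.922 × 10^5 m³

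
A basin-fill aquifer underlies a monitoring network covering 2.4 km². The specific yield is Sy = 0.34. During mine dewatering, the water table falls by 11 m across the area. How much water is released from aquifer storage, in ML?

ΔV ≈ 8980 ML

A = 2.4 km² = 2.4 × 10^6 m²
ΔV = Sy × A × Δh = 0.34 × 2.4 × 10^6 m² × 11 m = 8.976 × 10^6 m³
ΔV = 8.976 × 10^6 m³ = 8976 ML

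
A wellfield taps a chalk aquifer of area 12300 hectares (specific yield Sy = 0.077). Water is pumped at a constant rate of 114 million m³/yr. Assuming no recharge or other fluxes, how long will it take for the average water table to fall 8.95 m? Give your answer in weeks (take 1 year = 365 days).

A = 12300 hectares = 1.23 × 10^8 m²
ΔV = Sy × A × Δh = 0.077 × 1.23 × 10^8 × 8.95 = 8.477 × 10^7 m³
Q = 114 million m³/yr = 3.123 × 10^5 m³/d
t = ΔV / Q = 8.477 × 10^7 m³ / 3.123 × 10^5 m³/d = 271.4 d
t = 271.4 d ≈ 38.77 weeks

t ≈ 38.8 weeks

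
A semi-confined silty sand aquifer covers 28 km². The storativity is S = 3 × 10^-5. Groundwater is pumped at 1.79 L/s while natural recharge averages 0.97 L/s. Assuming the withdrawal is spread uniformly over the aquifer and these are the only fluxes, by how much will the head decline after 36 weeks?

Δh ≈ 21.3 m

A = 28 km² = 2.8 × 10^7 m²
Net abstraction = 1.79 − 0.97 = 0.82 L/s
Q_net = 0.82 L/s = 70.85 m³/d
t = 36 weeks = 252 d
ΔV = Q × t = 70.85 m³/d × 252 d = 17850 m³
Δh = ΔV / (S × A) = 17850 / (3 × 10^-5 × 2.8 × 10^7) = 21.25 m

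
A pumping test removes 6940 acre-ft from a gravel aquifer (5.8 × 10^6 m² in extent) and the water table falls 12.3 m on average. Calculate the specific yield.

ΔV = 6940 acre-ft = 8.56 × 10^6 m³
Sy = ΔV / (A × Δh) = 8.56 × 10^6 m³ / (5.8 × 10^6 m² × 12.3 m) = 0.12

Sy ≈ 0.12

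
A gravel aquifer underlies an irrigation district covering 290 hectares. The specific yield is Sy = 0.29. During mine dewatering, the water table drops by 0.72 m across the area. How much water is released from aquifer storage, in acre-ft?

ΔV ≈ 491 acre-ft

A = 290 hectares = 2.9 × 10^6 m²
ΔV = Sy × A × Δh = 0.29 × 2.9 × 10^6 m² × 0.72 m = 6.055 × 10^5 m³
ΔV = 6.055 × 10^5 m³ = 490.9 acre-ft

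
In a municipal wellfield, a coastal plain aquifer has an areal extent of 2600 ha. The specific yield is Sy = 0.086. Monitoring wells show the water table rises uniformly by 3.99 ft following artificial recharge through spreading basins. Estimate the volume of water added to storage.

A = 2600 ha = 2.6 × 10^7 m²
Δh = 3.99 ft = 1.216 m
ΔV = Sy × A × Δh = 0.086 × 2.6 × 10^7 m² × 1.216 m = 2.719 × 10^6 m³

ΔV ≈ 2.72 × 10^6 m³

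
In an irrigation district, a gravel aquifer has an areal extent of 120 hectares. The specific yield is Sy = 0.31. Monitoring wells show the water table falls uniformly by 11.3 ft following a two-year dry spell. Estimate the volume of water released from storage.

A = 120 hectares = 1.2 × 10^6 m²
Δh = 11.3 ft = 3.444 m
ΔV = Sy × A × Δh = 0.31 × 1.2 × 10^6 m² × 3.444 m = 1.281 × 10^6 m³

ΔV ≈ 1.28 × 10^6 m³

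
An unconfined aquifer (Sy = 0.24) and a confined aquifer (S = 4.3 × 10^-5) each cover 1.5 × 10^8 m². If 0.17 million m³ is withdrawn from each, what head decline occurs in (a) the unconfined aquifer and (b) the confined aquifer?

Δh_u ≈ 0.00472 m; Δh_c ≈ 26.4 m

ΔV = 0.17 million m³ = 1.7 × 10^5 m³
Unconfined: Δh_u = ΔV/(Sy·A) = 1.7 × 10^5/(0.24 × 1.5 × 10^8) = 0.004722 m
Confined: Δh_c = ΔV/(S·A) = 1.7 × 10^5/(4.3 × 10^-5 × 1.5 × 10^8) = 26.36 m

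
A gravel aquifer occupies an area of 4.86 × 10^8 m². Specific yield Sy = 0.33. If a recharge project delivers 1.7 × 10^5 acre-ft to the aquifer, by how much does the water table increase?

ΔV = 1.7 × 10^5 acre-ft = 2.097 × 10^8 m³
Δh = ΔV / (Sy × A) = 2.097 × 10^8 m³ / (0.33 × 4.86 × 10^8 m²) = 1.307 m

Δh ≈ 1.31 m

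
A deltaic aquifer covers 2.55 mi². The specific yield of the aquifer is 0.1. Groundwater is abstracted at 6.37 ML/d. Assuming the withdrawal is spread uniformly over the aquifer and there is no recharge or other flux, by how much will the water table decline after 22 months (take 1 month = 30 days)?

A = 2.55 mi² = 6.604 × 10^6 m²
Q = 6.37 ML/d = 6370 m³/d
t = 22 months = 660 d
ΔV = Q × t = 6370 m³/d × 660 d = 4.204 × 10^6 m³
Δh = ΔV / (Sy × A) = 4.204 × 10^6 / (0.1 × 6.604 × 10^6) = 6.366 m

Δh ≈ 6.37 m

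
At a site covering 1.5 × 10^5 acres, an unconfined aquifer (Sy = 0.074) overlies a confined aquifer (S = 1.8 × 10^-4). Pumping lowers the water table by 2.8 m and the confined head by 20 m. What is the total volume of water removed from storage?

ΔV ≈ 1.28 × 10^8 m³

A = 1.5 × 10^5 acres = 6.07 × 10^8 m²
Unconfined: ΔV_u = Sy × A × Δh_u = 0.074 × 6.07 × 10^8 × 2.8 = 1.258 × 10^8 m³
Confined: ΔV_c = S × A × Δh_c = 1.8 × 10^-4 × 6.07 × 10^8 × 20 = 2.185 × 10^6 m³
Total ΔV = 1.258 × 10^8 + 2.185 × 10^6 = 1.28 × 10^8 m³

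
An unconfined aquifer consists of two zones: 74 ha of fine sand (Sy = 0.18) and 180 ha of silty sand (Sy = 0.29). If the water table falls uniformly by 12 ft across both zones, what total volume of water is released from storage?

ΔV ≈ 2.4 × 10^6 m³

A₁ = 74 ha = 7.4 × 10^5 m²; A₂ = 180 ha = 1.8 × 10^6 m²
Δh = 12 ft = 3.658 m
ΔV₁ = 0.18 × 7.4 × 10^5 × 3.658 = 4.872 × 10^5 m³
ΔV₂ = 0.29 × 1.8 × 10^6 × 3.658 = 1.909 × 10^6 m³
ΔV = ΔV₁ + ΔV₂ = 2.396 × 10^6 m³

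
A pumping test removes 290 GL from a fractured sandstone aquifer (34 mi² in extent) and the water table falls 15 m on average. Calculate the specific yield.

A = 34 mi² = 8.806 × 10^7 m²
ΔV = 290 GL = 2.9 × 10^8 m³
Sy = ΔV / (A × Δh) = 2.9 × 10^8 m³ / (8.806 × 10^7 m² × 15 m) = 0.2195

Sy ≈ 0.22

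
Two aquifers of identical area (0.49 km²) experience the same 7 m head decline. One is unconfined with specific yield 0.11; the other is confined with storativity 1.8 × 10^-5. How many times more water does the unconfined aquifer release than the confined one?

ΔV_u / ΔV_c ≈ 6110

A = 0.49 km² = 4.9 × 10^5 m²
Unconfined: ΔV_u = Sy × A × Δh = 0.11 × 4.9 × 10^5 × 7 = 3.773 × 10^5 m³
Confined: ΔV_c = S × A × Δh = 1.8 × 10^-5 × 4.9 × 10^5 × 7 = 61.74 m³
Ratio = ΔV_u / ΔV_c = Sy / S = 0.11 / 1.8 × 10^-5 = 6111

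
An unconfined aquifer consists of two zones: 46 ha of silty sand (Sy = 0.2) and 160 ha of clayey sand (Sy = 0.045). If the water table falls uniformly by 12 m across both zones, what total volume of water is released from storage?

ΔV ≈ 1.97 × 10^6 m³

A₁ = 46 ha = 4.6 × 10^5 m²; A₂ = 160 ha = 1.6 × 10^6 m²
ΔV₁ = 0.2 × 4.6 × 10^5 × 12 = 1.104 × 10^6 m³
ΔV₂ = 0.045 × 1.6 × 10^6 × 12 = 8.64 × 10^5 m³
ΔV = ΔV₁ + ΔV₂ = 1.968 × 10^6 m³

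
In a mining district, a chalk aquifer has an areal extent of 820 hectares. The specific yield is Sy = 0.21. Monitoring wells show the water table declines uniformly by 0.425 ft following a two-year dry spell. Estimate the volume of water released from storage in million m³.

ΔV ≈ 0.223 million m³

A = 820 hectares = 8.2 × 10^6 m²
Δh = 0.425 ft = 0.1295 m
ΔV = Sy × A × Δh = 0.21 × 8.2 × 10^6 m² × 0.1295 m = 2.231 × 10^5 m³
ΔV = 2.231 × 10^5 m³ = 0.2231 million m³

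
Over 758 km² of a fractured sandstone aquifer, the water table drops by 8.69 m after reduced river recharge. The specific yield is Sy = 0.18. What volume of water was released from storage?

ΔV ≈ 1.19 × 10^9 m³

A = 758 km² = 7.58 × 10^8 m²
ΔV = Sy × A × Δh = 0.18 × 7.58 × 10^8 m² × 8.69 m = 1.186 × 10^9 m³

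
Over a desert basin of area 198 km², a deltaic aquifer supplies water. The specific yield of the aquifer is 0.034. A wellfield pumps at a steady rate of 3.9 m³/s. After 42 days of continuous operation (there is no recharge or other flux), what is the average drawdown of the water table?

A = 198 km² = 1.98 × 10^8 m²
Q = 3.9 m³/s = 3.37 × 10^5 m³/d
ΔV = Q × t = 3.37 × 10^5 m³/d × 42 d = 1.415 × 10^7 m³
Δh = ΔV / (Sy × A) = 1.415 × 10^7 / (0.034 × 1.98 × 10^8) = 2.102 m

Δh ≈ 2.1 m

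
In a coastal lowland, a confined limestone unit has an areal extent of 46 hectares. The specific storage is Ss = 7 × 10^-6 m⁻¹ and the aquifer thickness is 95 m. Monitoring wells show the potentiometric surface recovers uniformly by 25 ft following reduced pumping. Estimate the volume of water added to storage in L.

S = Ss × b = 7 × 10^-6 m⁻¹ × 95 m = 6.65 × 10^-4
A = 46 hectares = 4.6 × 10^5 m²
Δh = 25 ft = 7.62 m
ΔV = S × A × Δh = 6.65 × 10^-4 × 4.6 × 10^5 m² × 7.62 m = 2331 m³
ΔV = 2331 m³ = 2.331 × 10^6 L

ΔV ≈ 2.33 × 10^6 L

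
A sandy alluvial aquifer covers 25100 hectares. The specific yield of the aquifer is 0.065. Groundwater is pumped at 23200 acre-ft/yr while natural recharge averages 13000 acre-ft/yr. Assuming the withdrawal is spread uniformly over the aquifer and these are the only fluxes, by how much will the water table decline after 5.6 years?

Δh ≈ 4.32 m

A = 25100 hectares = 2.51 × 10^8 m²
Net abstraction = 23200 − 13000 = 10200 acre-ft/yr
Q_net = 10200 acre-ft/yr = 34470 m³/d
t = 5.6 years = 2044 d
ΔV = Q × t = 34470 m³/d × 2044 d = 7.046 × 10^7 m³
Δh = ΔV / (Sy × A) = 7.046 × 10^7 / (0.065 × 2.51 × 10^8) = 4.319 m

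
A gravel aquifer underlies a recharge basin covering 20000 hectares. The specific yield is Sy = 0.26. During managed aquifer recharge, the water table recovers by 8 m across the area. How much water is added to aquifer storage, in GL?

ΔV ≈ 416 GL

A = 20000 hectares = 2 × 10^8 m²
ΔV = Sy × A × Δh = 0.26 × 2 × 10^8 m² × 8 m = 4.16 × 10^8 m³
ΔV = 4.16 × 10^8 m³ = 416 GL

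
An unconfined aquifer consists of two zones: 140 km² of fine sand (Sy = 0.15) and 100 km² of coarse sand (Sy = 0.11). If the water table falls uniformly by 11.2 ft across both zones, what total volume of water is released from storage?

A₁ = 140 km² = 1.4 × 10^8 m²; A₂ = 100 km² = 1 × 10^8 m²
Δh = 11.2 ft = 3.414 m
ΔV₁ = 0.15 × 1.4 × 10^8 × 3.414 = 7.169 × 10^7 m³
ΔV₂ = 0.11 × 1 × 10^8 × 3.414 = 3.755 × 10^7 m³
ΔV = ΔV₁ + ΔV₂ = 1.092 × 10^8 m³

ΔV ≈ 1.09 × 10^8 m³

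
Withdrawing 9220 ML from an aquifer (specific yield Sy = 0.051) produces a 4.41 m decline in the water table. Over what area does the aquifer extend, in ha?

ΔV = 9220 ML = 9.22 × 10^6 m³
A = ΔV / (Sy × Δh) = 9.22 × 10^6 / (0.051 × 4.41) = 4.099 × 10^7 m²
A = 4.099 × 10^7 m² = 4099 ha

A ≈ 4100 ha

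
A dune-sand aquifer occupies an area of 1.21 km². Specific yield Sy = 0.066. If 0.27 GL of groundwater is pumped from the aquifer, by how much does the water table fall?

A = 1.21 km² = 1.21 × 10^6 m²
ΔV = 0.27 GL = 2.7 × 10^5 m³
Δh = ΔV / (Sy × A) = 2.7 × 10^5 m³ / (0.066 × 1.21 × 10^6 m²) = 3.381 m

Δh ≈ 3.38 m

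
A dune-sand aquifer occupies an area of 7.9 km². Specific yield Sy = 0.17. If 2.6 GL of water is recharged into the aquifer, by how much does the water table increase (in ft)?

Δh ≈ 6.35 ft

A = 7.9 km² = 7.9 × 10^6 m²
ΔV = 2.6 GL = 2.6 × 10^6 m³
Δh = ΔV / (Sy × A) = 2.6 × 10^6 m³ / (0.17 × 7.9 × 10^6 m²) = 1.936 m
Δh = 1.936 m = 6.352 ft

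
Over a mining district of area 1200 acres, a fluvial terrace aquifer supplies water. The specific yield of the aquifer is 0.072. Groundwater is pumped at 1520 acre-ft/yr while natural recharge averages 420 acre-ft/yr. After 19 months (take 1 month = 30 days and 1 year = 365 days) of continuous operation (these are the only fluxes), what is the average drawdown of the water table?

A = 1200 acres = 4.856 × 10^6 m²
Net abstraction = 1520 − 420 = 1100 acre-ft/yr
Q_net = 1100 acre-ft/yr = 3717 m³/d
t = 19 months = 570 d
ΔV = Q × t = 3717 m³/d × 570 d = 2.119 × 10^6 m³
Δh = ΔV / (Sy × A) = 2.119 × 10^6 / (0.072 × 4.856 × 10^6) = 6.06 m

Δh ≈ 6.06 m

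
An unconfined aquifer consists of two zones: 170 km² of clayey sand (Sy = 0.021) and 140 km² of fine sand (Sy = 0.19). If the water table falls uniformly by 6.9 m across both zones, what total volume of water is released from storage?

ΔV ≈ 2.08 × 10^8 m³

A₁ = 170 km² = 1.7 × 10^8 m²; A₂ = 140 km² = 1.4 × 10^8 m²
ΔV₁ = 0.021 × 1.7 × 10^8 × 6.9 = 2.463 × 10^7 m³
ΔV₂ = 0.19 × 1.4 × 10^8 × 6.9 = 1.835 × 10^8 m³
ΔV = ΔV₁ + ΔV₂ = 2.082 × 10^8 m³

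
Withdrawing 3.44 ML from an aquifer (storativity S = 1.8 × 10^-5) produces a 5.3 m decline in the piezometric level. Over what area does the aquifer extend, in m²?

ΔV = 3.44 ML = 3440 m³
A = ΔV / (S × Δh) = 3440 / (1.8 × 10^-5 × 5.3) = 3.606 × 10^7 m²

A ≈ 3.61 × 10^7 m²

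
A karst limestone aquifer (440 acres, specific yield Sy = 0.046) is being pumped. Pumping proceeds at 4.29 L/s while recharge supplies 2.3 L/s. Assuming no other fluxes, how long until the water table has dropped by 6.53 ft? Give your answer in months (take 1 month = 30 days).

t ≈ 31.6 months

A = 440 acres = 1.781 × 10^6 m²
Δh = 6.53 ft = 1.99 m
ΔV = Sy × A × Δh = 0.046 × 1.781 × 10^6 × 1.99 = 1.63 × 10^5 m³
Net withdrawal = 4.29 − 2.3 = 1.99 L/s = 171.9 m³/d
t = ΔV / Q = 1.63 × 10^5 m³ / 171.9 m³/d = 948.2 d
t = 948.2 d ≈ 31.61 months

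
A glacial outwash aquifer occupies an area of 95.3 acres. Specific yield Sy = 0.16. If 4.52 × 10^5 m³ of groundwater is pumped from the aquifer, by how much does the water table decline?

A = 95.3 acres = 3.857 × 10^5 m²
Δh = ΔV / (Sy × A) = 4.52 × 10^5 m³ / (0.16 × 3.857 × 10^5 m²) = 7.325 m

Δh ≈ 7.33 m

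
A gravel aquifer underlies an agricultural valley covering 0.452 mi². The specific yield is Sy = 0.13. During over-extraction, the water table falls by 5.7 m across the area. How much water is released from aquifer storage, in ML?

A = 0.452 mi² = 1.171 × 10^6 m²
ΔV = Sy × A × Δh = 0.13 × 1.171 × 10^6 m² × 5.7 m = 8.675 × 10^5 m³
ΔV = 8.675 × 10^5 m³ = 867.5 ML

ΔV ≈ 867 ML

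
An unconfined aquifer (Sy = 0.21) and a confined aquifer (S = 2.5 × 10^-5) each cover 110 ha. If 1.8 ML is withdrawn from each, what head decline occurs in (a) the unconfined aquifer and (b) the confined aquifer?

Δh_u ≈ 0.00779 m; Δh_c ≈ 65.5 m

A = 110 ha = 1.1 × 10^6 m²
ΔV = 1.8 ML = 1800 m³
Unconfined: Δh_u = ΔV/(Sy·A) = 1800/(0.21 × 1.1 × 10^6) = 0.007792 m
Confined: Δh_c = ΔV/(S·A) = 1800/(2.5 × 10^-5 × 1.1 × 10^6) = 65.45 m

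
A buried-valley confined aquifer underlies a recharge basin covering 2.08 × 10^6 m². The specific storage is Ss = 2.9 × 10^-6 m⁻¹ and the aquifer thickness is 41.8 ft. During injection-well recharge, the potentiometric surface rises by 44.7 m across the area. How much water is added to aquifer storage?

ΔV ≈ 3440 m³

b = 41.8 ft = 12.74 m
S = Ss × b = 2.9 × 10^-6 m⁻¹ × 12.74 m = 3.695 × 10^-5
ΔV = S × A × Δh = 3.695 × 10^-5 × 2.08 × 10^6 m² × 44.7 m = 3435 m³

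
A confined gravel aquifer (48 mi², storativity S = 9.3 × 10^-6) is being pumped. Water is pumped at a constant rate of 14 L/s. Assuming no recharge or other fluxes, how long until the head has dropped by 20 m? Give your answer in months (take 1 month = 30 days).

A = 48 mi² = 1.243 × 10^8 m²
ΔV = S × A × Δh = 9.3 × 10^-6 × 1.243 × 10^8 × 20 = 23120 m³
Q = 14 L/s = 1210 m³/d
t = ΔV / Q = 23120 m³ / 1210 m³/d = 19.12 d
t = 19.12 d ≈ 0.6372 months

t ≈ 0.637 months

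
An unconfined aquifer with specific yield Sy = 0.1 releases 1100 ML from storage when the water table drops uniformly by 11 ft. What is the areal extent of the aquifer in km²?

A ≈ 3.28 km²

Δh = 11 ft = 3.353 m
ΔV = 1100 ML = 1.1 × 10^6 m³
A = ΔV / (Sy × Δh) = 1.1 × 10^6 / (0.1 × 3.353) = 3.281 × 10^6 m²
A = 3.281 × 10^6 m² = 3.281 km²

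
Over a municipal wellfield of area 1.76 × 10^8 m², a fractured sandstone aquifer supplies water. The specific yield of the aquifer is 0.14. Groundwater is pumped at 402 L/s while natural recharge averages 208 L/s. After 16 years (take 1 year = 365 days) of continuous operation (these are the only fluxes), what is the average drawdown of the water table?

Net abstraction = 402 − 208 = 194 L/s
Q_net = 194 L/s = 16760 m³/d
t = 16 years = 5840 d
ΔV = Q × t = 16760 m³/d × 5840 d = 9.789 × 10^7 m³
Δh = ΔV / (Sy × A) = 9.789 × 10^7 / (0.14 × 1.76 × 10^8) = 3.973 m

Δh ≈ 3.97 m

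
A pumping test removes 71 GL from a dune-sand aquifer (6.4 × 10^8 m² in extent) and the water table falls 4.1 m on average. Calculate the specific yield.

ΔV = 71 GL = 7.1 × 10^7 m³
Sy = ΔV / (A × Δh) = 7.1 × 10^7 m³ / (6.4 × 10^8 m² × 4.1 m) = 0.02706

Sy ≈ 0.027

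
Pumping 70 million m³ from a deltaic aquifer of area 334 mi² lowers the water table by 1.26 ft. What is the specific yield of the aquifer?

Sy ≈ 0.21

A = 334 mi² = 8.651 × 10^8 m²
Δh = 1.26 ft = 0.384 m
ΔV = 70 million m³ = 7 × 10^7 m³
Sy = ΔV / (A × Δh) = 7 × 10^7 m³ / (8.651 × 10^8 m² × 0.384 m) = 0.2107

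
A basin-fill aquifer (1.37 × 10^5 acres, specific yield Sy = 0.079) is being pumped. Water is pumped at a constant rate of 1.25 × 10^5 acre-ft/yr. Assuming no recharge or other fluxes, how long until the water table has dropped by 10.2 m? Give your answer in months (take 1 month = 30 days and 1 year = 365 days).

t ≈ 35.3 months

A = 1.37 × 10^5 acres = 5.544 × 10^8 m²
ΔV = Sy × A × Δh = 0.079 × 5.544 × 10^8 × 10.2 = 4.468 × 10^8 m³
Q = 1.25 × 10^5 acre-ft/yr = 4.224 × 10^5 m³/d
t = ΔV / Q = 4.468 × 10^8 m³ / 4.224 × 10^5 m³/d = 1058 d
t = 1058 d ≈ 35.25 months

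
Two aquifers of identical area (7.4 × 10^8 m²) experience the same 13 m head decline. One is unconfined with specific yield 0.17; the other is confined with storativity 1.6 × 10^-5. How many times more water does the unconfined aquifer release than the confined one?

ΔV_u / ΔV_c ≈ 10600

Unconfined: ΔV_u = Sy × A × Δh = 0.17 × 7.4 × 10^8 × 13 = 1.635 × 10^9 m³
Confined: ΔV_c = S × A × Δh = 1.6 × 10^-5 × 7.4 × 10^8 × 13 = 1.539 × 10^5 m³
Ratio = ΔV_u / ΔV_c = Sy / S = 0.17 / 1.6 × 10^-5 = 10630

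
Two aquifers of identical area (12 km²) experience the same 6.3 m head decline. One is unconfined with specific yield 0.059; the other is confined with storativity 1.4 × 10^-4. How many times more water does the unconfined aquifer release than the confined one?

A = 12 km² = 1.2 × 10^7 m²
Unconfined: ΔV_u = Sy × A × Δh = 0.059 × 1.2 × 10^7 × 6.3 = 4.46 × 10^6 m³
Confined: ΔV_c = S × A × Δh = 1.4 × 10^-4 × 1.2 × 10^7 × 6.3 = 10580 m³
Ratio = ΔV_u / ΔV_c = Sy / S = 0.059 / 1.4 × 10^-4 = 421.4

ΔV_u / ΔV_c ≈ 421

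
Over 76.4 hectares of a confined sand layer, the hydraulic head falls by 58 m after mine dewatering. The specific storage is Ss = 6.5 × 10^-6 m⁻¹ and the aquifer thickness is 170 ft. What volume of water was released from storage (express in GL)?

ΔV ≈ 0.0149 GL

b = 170 ft = 51.82 m
S = Ss × b = 6.5 × 10^-6 m⁻¹ × 51.82 m = 3.368 × 10^-4
A = 76.4 hectares = 7.64 × 10^5 m²
ΔV = S × A × Δh = 3.368 × 10^-4 × 7.64 × 10^5 m² × 58 m = 14920 m³
ΔV = 14920 m³ = 0.01492 GL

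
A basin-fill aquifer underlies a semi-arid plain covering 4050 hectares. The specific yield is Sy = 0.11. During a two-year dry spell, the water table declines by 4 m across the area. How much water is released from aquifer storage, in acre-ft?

ΔV ≈ 14400 acre-ft

A = 4050 hectares = 4.05 × 10^7 m²
ΔV = Sy × A × Δh = 0.11 × 4.05 × 10^7 m² × 4 m = 1.782 × 10^7 m³
ΔV = 1.782 × 10^7 m³ = 14450 acre-ft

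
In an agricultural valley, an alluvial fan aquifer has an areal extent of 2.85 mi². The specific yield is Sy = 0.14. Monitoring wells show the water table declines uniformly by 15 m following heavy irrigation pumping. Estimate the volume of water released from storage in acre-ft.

A = 2.85 mi² = 7.381 × 10^6 m²
ΔV = Sy × A × Δh = 0.14 × 7.381 × 10^6 m² × 15 m = 1.55 × 10^7 m³
ΔV = 1.55 × 10^7 m³ = 12570 acre-ft

ΔV ≈ 12600 acre-ft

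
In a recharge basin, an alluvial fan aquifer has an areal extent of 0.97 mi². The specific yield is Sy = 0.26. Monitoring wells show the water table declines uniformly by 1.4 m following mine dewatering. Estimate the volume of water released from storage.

A = 0.97 mi² = 2.512 × 10^6 m²
ΔV = Sy × A × Δh = 0.26 × 2.512 × 10^6 m² × 1.4 m = 9.145 × 10^5 m³

ΔV ≈ 9.14 × 10^5 m³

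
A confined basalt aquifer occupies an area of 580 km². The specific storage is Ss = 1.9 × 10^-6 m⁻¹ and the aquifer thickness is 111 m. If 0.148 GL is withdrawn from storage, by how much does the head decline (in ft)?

S = Ss × b = 1.9 × 10^-6 m⁻¹ × 111 m = 2.109 × 10^-4
A = 580 km² = 5.8 × 10^8 m²
ΔV = 0.148 GL = 1.48 × 10^5 m³
Δh = ΔV / (S × A) = 1.48 × 10^5 m³ / (2.109 × 10^-4 × 5.8 × 10^8 m²) = 1.21 m
Δh = 1.21 m = 3.97 ft

Δh ≈ 3.97 ft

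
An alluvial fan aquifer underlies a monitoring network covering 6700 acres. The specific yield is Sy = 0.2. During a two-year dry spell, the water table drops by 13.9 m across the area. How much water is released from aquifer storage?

A = 6700 acres = 2.711 × 10^7 m²
ΔV = Sy × A × Δh = 0.2 × 2.711 × 10^7 m² × 13.9 m = 7.538 × 10^7 m³

ΔV ≈ 7.54 × 10^7 m³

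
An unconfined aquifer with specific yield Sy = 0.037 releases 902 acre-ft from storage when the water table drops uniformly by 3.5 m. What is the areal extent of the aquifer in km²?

A ≈ 8.59 km²

ΔV = 902 acre-ft = 1.113 × 10^6 m³
A = ΔV / (Sy × Δh) = 1.113 × 10^6 / (0.037 × 3.5) = 8.592 × 10^6 m²
A = 8.592 × 10^6 m² = 8.592 km²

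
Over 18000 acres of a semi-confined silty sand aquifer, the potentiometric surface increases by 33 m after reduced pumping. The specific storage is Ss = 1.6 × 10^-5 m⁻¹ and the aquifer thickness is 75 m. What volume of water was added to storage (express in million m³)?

ΔV ≈ 2.88 million m³

S = Ss × b = 1.6 × 10^-5 m⁻¹ × 75 m = 1.2 × 10^-3
A = 18000 acres = 7.284 × 10^7 m²
ΔV = S × A × Δh = 0.0012 × 7.284 × 10^7 m² × 33 m = 2.885 × 10^6 m³
ΔV = 2.885 × 10^6 m³ = 2.885 million m³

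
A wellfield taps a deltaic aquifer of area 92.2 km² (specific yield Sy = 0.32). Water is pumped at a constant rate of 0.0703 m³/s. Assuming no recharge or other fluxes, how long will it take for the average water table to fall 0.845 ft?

t ≈ 1250 days

A = 92.2 km² = 9.22 × 10^7 m²
Δh = 0.845 ft = 0.2576 m
ΔV = Sy × A × Δh = 0.32 × 9.22 × 10^7 × 0.2576 = 7.599 × 10^6 m³
Q = 0.0703 m³/s = 6074 m³/d
t = ΔV / Q = 7.599 × 10^6 m³ / 6074 m³/d = 1251 d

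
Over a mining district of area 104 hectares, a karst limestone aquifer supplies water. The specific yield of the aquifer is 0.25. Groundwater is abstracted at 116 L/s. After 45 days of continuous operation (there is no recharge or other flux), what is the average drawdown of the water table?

Δh ≈ 1.73 m

A = 104 hectares = 1.04 × 10^6 m²
Q = 116 L/s = 10020 m³/d
ΔV = Q × t = 10020 m³/d × 45 d = 4.51 × 10^5 m³
Δh = ΔV / (Sy × A) = 4.51 × 10^5 / (0.25 × 1.04 × 10^6) = 1.735 m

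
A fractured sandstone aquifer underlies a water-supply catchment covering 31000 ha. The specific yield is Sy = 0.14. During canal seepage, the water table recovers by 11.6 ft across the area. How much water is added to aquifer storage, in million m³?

ΔV ≈ 153 million m³

A = 31000 ha = 3.1 × 10^8 m²
Δh = 11.6 ft = 3.536 m
ΔV = Sy × A × Δh = 0.14 × 3.1 × 10^8 m² × 3.536 m = 1.534 × 10^8 m³
ΔV = 1.534 × 10^8 m³ = 153.4 million m³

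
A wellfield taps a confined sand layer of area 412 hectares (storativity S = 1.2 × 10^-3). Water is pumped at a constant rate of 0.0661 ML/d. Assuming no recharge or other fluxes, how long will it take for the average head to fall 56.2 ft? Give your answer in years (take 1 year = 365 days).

A = 412 hectares = 4.12 × 10^6 m²
Δh = 56.2 ft = 17.13 m
ΔV = S × A × Δh = 0.0012 × 4.12 × 10^6 × 17.13 = 84690 m³
Q = 0.0661 ML/d = 66.1 m³/d
t = ΔV / Q = 84690 m³ / 66.1 m³/d = 1281 d
t = 1281 d ≈ 3.51 years

t ≈ 3.51 years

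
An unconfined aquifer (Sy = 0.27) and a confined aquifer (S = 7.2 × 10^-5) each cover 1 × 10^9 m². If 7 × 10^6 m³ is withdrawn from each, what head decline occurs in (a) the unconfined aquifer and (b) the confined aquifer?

Δh_u ≈ 0.0259 m; Δh_c ≈ 97.2 m

Unconfined: Δh_u = ΔV/(Sy·A) = 7 × 10^6/(0.27 × 1 × 10^9) = 0.02593 m
Confined: Δh_c = ΔV/(S·A) = 7 × 10^6/(7.2 × 10^-5 × 1 × 10^9) = 97.22 m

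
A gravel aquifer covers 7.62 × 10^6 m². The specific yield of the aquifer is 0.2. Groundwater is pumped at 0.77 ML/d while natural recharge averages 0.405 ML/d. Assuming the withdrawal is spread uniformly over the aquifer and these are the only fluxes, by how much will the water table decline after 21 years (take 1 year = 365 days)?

Net abstraction = 0.77 − 0.405 = 0.365 ML/d
Q_net = 0.365 ML/d = 365 m³/d
t = 21 years = 7665 d
ΔV = Q × t = 365 m³/d × 7665 d = 2.798 × 10^6 m³
Δh = ΔV / (Sy × A) = 2.798 × 10^6 / (0.2 × 7.62 × 10^6) = 1.836 m

Δh ≈ 1.84 m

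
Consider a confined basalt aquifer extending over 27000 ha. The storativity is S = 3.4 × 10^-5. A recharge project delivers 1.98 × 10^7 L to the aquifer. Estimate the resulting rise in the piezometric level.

A = 27000 ha = 2.7 × 10^8 m²
ΔV = 1.98 × 10^7 L = 19800 m³
Δh = ΔV / (S × A) = 19800 m³ / (3.4 × 10^-5 × 2.7 × 10^8 m²) = 2.157 m

Δh ≈ 2.16 m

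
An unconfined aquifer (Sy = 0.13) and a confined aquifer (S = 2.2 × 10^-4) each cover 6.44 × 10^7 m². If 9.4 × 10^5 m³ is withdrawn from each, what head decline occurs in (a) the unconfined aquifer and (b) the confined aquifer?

Unconfined: Δh_u = ΔV/(Sy·A) = 9.4 × 10^5/(0.13 × 6.44 × 10^7) = 0.1123 m
Confined: Δh_c = ΔV/(S·A) = 9.4 × 10^5/(2.2 × 10^-4 × 6.44 × 10^7) = 66.35 m

Δh_u ≈ 0.112 m; Δh_c ≈ 66.3 m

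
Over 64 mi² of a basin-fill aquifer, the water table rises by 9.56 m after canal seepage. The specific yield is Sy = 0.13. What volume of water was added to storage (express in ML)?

ΔV ≈ 2.06 × 10^5 ML

A = 64 mi² = 1.658 × 10^8 m²
ΔV = Sy × A × Δh = 0.13 × 1.658 × 10^8 m² × 9.56 m = 2.06 × 10^8 m³
ΔV = 2.06 × 10^8 m³ = 2.06 × 10^5 ML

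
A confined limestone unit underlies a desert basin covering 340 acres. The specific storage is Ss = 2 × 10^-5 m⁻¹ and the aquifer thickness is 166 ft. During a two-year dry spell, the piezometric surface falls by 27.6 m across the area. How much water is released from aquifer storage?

ΔV ≈ 38400 m³

b = 166 ft = 50.6 m
S = Ss × b = 2 × 10^-5 m⁻¹ × 50.6 m = 1.012 × 10^-3
A = 340 acres = 1.376 × 10^6 m²
ΔV = S × A × Δh = 0.001012 × 1.376 × 10^6 m² × 27.6 m = 38430 m³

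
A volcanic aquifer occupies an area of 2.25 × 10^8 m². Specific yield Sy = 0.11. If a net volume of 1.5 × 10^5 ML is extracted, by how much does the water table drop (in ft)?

ΔV = 1.5 × 10^5 ML = 1.5 × 10^8 m³
Δh = ΔV / (Sy × A) = 1.5 × 10^8 m³ / (0.11 × 2.25 × 10^8 m²) = 6.061 m
Δh = 6.061 m = 19.88 ft

Δh ≈ 19.9 ft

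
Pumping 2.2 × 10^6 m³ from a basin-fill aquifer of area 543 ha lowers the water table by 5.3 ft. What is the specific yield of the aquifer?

A = 543 ha = 5.43 × 10^6 m²
Δh = 5.3 ft = 1.615 m
Sy = ΔV / (A × Δh) = 2.2 × 10^6 m³ / (5.43 × 10^6 m² × 1.615 m) = 0.2508

Sy ≈ 0.25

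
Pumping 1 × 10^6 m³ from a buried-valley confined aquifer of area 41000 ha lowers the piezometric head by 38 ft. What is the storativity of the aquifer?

A = 41000 ha = 4.1 × 10^8 m²
Δh = 38 ft = 11.58 m
S = ΔV / (A × Δh) = 1 × 10^6 m³ / (4.1 × 10^8 m² × 11.58 m) = 2.106 × 10^-4

S ≈ 2.1 × 10^-4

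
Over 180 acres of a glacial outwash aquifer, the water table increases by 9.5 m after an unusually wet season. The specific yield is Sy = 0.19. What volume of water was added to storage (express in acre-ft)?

ΔV ≈ 1070 acre-ft

A = 180 acres = 7.284 × 10^5 m²
ΔV = Sy × A × Δh = 0.19 × 7.284 × 10^5 m² × 9.5 m = 1.315 × 10^6 m³
ΔV = 1.315 × 10^6 m³ = 1066 acre-ft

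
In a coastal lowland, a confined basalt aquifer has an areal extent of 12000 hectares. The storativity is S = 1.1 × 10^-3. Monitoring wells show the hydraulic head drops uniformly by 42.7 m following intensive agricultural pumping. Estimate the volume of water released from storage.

A = 12000 hectares = 1.2 × 10^8 m²
ΔV = S × A × Δh = 0.0011 × 1.2 × 10^8 m² × 42.7 m = 5.636 × 10^6 m³

ΔV ≈ 5.64 × 10^6 m³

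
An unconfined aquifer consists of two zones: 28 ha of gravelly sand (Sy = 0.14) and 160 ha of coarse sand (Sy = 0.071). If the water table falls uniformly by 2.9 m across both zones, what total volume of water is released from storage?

A₁ = 28 ha = 2.8 × 10^5 m²; A₂ = 160 ha = 1.6 × 10^6 m²
ΔV₁ = 0.14 × 2.8 × 10^5 × 2.9 = 1.137 × 10^5 m³
ΔV₂ = 0.071 × 1.6 × 10^6 × 2.9 = 3.294 × 10^5 m³
ΔV = ΔV₁ + ΔV₂ = 4.431 × 10^5 m³

ΔV ≈ 4.43 × 10^5 m³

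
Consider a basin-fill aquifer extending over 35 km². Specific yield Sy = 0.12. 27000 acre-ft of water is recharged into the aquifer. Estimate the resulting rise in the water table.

Δh ≈ 7.93 m

A = 35 km² = 3.5 × 10^7 m²
ΔV = 27000 acre-ft = 3.33 × 10^7 m³
Δh = ΔV / (Sy × A) = 3.33 × 10^7 m³ / (0.12 × 3.5 × 10^7 m²) = 7.93 m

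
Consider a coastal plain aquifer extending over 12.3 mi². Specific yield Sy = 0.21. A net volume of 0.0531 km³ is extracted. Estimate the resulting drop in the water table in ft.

Δh ≈ 26 ft

A = 12.3 mi² = 3.186 × 10^7 m²
ΔV = 0.0531 km³ = 5.31 × 10^7 m³
Δh = ΔV / (Sy × A) = 5.31 × 10^7 m³ / (0.21 × 3.186 × 10^7 m²) = 7.937 m
Δh = 7.937 m = 26.04 ft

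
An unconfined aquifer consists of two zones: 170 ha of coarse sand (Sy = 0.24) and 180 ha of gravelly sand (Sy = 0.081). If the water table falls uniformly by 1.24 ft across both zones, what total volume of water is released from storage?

A₁ = 170 ha = 1.7 × 10^6 m²; A₂ = 180 ha = 1.8 × 10^6 m²
Δh = 1.24 ft = 0.378 m
ΔV₁ = 0.24 × 1.7 × 10^6 × 0.378 = 1.542 × 10^5 m³
ΔV₂ = 0.081 × 1.8 × 10^6 × 0.378 = 55110 m³
ΔV = ΔV₁ + ΔV₂ = 2.093 × 10^5 m³

ΔV ≈ 2.09 × 10^5 m³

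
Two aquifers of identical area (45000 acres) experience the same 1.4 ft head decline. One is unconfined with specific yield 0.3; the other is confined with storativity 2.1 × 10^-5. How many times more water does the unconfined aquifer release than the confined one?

ΔV_u / ΔV_c ≈ 14300

A = 45000 acres = 1.821 × 10^8 m²
Δh = 1.4 ft = 0.4267 m
Unconfined: ΔV_u = Sy × A × Δh = 0.3 × 1.821 × 10^8 × 0.4267 = 2.331 × 10^7 m³
Confined: ΔV_c = S × A × Δh = 2.1 × 10^-5 × 1.821 × 10^8 × 0.4267 = 1632 m³
Ratio = ΔV_u / ΔV_c = Sy / S = 0.3 / 2.1 × 10^-5 = 14290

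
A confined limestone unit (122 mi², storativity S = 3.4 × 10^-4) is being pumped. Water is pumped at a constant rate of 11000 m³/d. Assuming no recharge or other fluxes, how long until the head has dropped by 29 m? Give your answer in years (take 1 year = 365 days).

t ≈ 0.776 years

A = 122 mi² = 3.16 × 10^8 m²
ΔV = S × A × Δh = 3.4 × 10^-4 × 3.16 × 10^8 × 29 = 3.116 × 10^6 m³
t = ΔV / Q = 3.116 × 10^6 m³ / 11000 m³/d = 283.2 d
t = 283.2 d ≈ 0.776 years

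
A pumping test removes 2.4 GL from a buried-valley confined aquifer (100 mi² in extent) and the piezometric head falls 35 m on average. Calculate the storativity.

A = 100 mi² = 2.59 × 10^8 m²
ΔV = 2.4 GL = 2.4 × 10^6 m³
S = ΔV / (A × Δh) = 2.4 × 10^6 m³ / (2.59 × 10^8 m² × 35 m) = 2.648 × 10^-4

S ≈ 2.6 × 10^-4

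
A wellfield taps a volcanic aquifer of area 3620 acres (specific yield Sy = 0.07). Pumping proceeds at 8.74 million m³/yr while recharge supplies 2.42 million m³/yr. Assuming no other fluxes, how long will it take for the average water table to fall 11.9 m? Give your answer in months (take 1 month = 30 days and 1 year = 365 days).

t ≈ 23.5 months

A = 3620 acres = 1.465 × 10^7 m²
ΔV = Sy × A × Δh = 0.07 × 1.465 × 10^7 × 11.9 = 1.22 × 10^7 m³
Net withdrawal = 8.74 − 2.42 = 6.32 million m³/yr = 17320 m³/d
t = ΔV / Q = 1.22 × 10^7 m³ / 17320 m³/d = 704.8 d
t = 704.8 d ≈ 23.49 months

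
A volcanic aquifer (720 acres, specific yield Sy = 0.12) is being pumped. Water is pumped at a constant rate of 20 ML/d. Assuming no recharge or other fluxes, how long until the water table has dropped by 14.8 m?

A = 720 acres = 2.914 × 10^6 m²
ΔV = Sy × A × Δh = 0.12 × 2.914 × 10^6 × 14.8 = 5.175 × 10^6 m³
Q = 20 ML/d = 20000 m³/d
t = ΔV / Q = 5.175 × 10^6 m³ / 20000 m³/d = 258.7 d

t ≈ 259 days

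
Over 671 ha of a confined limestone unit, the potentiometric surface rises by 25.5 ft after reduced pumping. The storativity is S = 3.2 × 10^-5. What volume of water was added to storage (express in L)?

A = 671 ha = 6.71 × 10^6 m²
Δh = 25.5 ft = 7.772 m
ΔV = S × A × Δh = 3.2 × 10^-5 × 6.71 × 10^6 m² × 7.772 m = 1669 m³
ΔV = 1669 m³ = 1.669 × 10^6 L

ΔV ≈ 1.67 × 10^6 L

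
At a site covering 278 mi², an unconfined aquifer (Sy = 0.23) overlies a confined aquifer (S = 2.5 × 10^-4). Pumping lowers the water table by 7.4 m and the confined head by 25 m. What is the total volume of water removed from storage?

ΔV ≈ 1.23 × 10^9 m³

A = 278 mi² = 7.2 × 10^8 m²
Unconfined: ΔV_u = Sy × A × Δh_u = 0.23 × 7.2 × 10^8 × 7.4 = 1.225 × 10^9 m³
Confined: ΔV_c = S × A × Δh_c = 2.5 × 10^-4 × 7.2 × 10^8 × 25 = 4.5 × 10^6 m³
Total ΔV = 1.225 × 10^9 + 4.5 × 10^6 = 1.23 × 10^9 m³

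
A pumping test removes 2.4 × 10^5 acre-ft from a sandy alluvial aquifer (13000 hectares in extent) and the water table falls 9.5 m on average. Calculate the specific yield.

Sy ≈ 0.24

A = 13000 hectares = 1.3 × 10^8 m²
ΔV = 2.4 × 10^5 acre-ft = 2.96 × 10^8 m³
Sy = ΔV / (A × Δh) = 2.96 × 10^8 m³ / (1.3 × 10^8 m² × 9.5 m) = 0.2397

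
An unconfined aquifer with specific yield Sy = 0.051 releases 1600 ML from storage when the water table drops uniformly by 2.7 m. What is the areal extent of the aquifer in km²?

ΔV = 1600 ML = 1.6 × 10^6 m³
A = ΔV / (Sy × Δh) = 1.6 × 10^6 / (0.051 × 2.7) = 1.162 × 10^7 m²
A = 1.162 × 10^7 m² = 11.62 km²

A ≈ 11.6 km²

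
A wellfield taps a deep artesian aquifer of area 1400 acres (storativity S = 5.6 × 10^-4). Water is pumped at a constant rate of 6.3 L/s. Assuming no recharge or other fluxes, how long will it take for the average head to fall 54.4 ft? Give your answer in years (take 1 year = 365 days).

t ≈ 0.265 years

A = 1400 acres = 5.666 × 10^6 m²
Δh = 54.4 ft = 16.58 m
ΔV = S × A × Δh = 5.6 × 10^-4 × 5.666 × 10^6 × 16.58 = 52610 m³
Q = 6.3 L/s = 544.3 m³/d
t = ΔV / Q = 52610 m³ / 544.3 m³/d = 96.65 d
t = 96.65 d ≈ 0.2648 years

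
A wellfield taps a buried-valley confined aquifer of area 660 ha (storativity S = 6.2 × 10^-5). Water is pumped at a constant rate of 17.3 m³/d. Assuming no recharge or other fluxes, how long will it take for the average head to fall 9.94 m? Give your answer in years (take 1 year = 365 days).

A = 660 ha = 6.6 × 10^6 m²
ΔV = S × A × Δh = 6.2 × 10^-5 × 6.6 × 10^6 × 9.94 = 4067 m³
t = ΔV / Q = 4067 m³ / 17.3 m³/d = 235.1 d
t = 235.1 d ≈ 0.6441 years

t ≈ 0.644 years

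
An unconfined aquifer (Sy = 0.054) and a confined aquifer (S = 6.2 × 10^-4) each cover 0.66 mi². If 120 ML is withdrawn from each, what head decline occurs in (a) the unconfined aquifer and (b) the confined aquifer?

Δh_u ≈ 1.3 m; Δh_c ≈ 113 m

A = 0.66 mi² = 1.709 × 10^6 m²
ΔV = 120 ML = 1.2 × 10^5 m³
Unconfined: Δh_u = ΔV/(Sy·A) = 1.2 × 10^5/(0.054 × 1.709 × 10^6) = 1.3 m
Confined: Δh_c = ΔV/(S·A) = 1.2 × 10^5/(6.2 × 10^-4 × 1.709 × 10^6) = 113.2 m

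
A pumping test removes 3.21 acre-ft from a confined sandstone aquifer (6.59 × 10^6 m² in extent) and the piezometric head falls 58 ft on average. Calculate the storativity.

Δh = 58 ft = 17.68 m
ΔV = 3.21 acre-ft = 3959 m³
S = ΔV / (A × Δh) = 3959 m³ / (6.59 × 10^6 m² × 17.68 m) = 3.399 × 10^-5

S ≈ 3.4 × 10^-5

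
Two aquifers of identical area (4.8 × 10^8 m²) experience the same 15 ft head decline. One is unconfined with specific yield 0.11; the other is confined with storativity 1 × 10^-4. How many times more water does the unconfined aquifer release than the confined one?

Δh = 15 ft = 4.572 m
Unconfined: ΔV_u = Sy × A × Δh = 0.11 × 4.8 × 10^8 × 4.572 = 2.414 × 10^8 m³
Confined: ΔV_c = S × A × Δh = 1 × 10^-4 × 4.8 × 10^8 × 4.572 = 2.195 × 10^5 m³
Ratio = ΔV_u / ΔV_c = Sy / S = 0.11 / 1 × 10^-4 = 1100

ΔV_u / ΔV_c ≈ 1100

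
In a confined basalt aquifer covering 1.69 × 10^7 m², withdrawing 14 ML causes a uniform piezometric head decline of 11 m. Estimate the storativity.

S ≈ 7.5 × 10^-5

ΔV = 14 ML = 14000 m³
S = ΔV / (A × Δh) = 14000 m³ / (1.69 × 10^7 m² × 11 m) = 7.531 × 10^-5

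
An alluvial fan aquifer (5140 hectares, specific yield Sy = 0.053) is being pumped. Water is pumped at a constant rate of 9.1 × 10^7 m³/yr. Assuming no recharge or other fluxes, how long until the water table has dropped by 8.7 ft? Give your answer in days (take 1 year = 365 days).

t ≈ 29 days

A = 5140 hectares = 5.14 × 10^7 m²
Δh = 8.7 ft = 2.652 m
ΔV = Sy × A × Δh = 0.053 × 5.14 × 10^7 × 2.652 = 7.224 × 10^6 m³
Q = 9.1 × 10^7 m³/yr = 2.493 × 10^5 m³/d
t = ΔV / Q = 7.224 × 10^6 m³ / 2.493 × 10^5 m³/d = 28.98 d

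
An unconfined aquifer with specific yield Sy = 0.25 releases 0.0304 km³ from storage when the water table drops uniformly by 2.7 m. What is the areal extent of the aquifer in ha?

A ≈ 4500 ha

ΔV = 0.0304 km³ = 3.04 × 10^7 m³
A = ΔV / (Sy × Δh) = 3.04 × 10^7 / (0.25 × 2.7) = 4.504 × 10^7 m²
A = 4.504 × 10^7 m² = 4504 ha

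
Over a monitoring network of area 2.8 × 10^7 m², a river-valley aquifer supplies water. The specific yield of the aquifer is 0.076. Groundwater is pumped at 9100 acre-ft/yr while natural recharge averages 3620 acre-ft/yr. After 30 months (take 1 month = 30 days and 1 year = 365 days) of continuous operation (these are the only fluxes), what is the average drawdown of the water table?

Net abstraction = 9100 − 3620 = 5480 acre-ft/yr
Q_net = 5480 acre-ft/yr = 18520 m³/d
t = 30 months = 900 d
ΔV = Q × t = 18520 m³/d × 900 d = 1.667 × 10^7 m³
Δh = ΔV / (Sy × A) = 1.667 × 10^7 / (0.076 × 2.8 × 10^7) = 7.832 m

Δh ≈ 7.83 m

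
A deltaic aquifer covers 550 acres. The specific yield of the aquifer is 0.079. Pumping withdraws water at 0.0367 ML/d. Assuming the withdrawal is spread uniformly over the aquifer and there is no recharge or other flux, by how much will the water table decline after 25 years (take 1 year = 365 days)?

A = 550 acres = 2.226 × 10^6 m²
Q = 0.0367 ML/d = 36.7 m³/d
t = 25 years = 9125 d
ΔV = Q × t = 36.7 m³/d × 9125 d = 3.349 × 10^5 m³
Δh = ΔV / (Sy × A) = 3.349 × 10^5 / (0.079 × 2.226 × 10^6) = 1.905 m

Δh ≈ 1.9 m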